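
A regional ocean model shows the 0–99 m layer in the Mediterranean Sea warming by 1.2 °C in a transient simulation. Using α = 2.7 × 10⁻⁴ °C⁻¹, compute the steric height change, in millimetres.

32.1 mm of thermosteric rise

Δh = αΔT·H = 2.7×10⁻⁴ × 1.2 × 99 = 0.032076 m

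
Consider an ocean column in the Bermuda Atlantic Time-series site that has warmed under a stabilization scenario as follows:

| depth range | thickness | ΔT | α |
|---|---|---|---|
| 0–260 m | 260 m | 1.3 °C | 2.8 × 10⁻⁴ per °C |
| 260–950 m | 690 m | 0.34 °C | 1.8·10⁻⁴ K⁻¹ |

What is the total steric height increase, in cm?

Δh = 13.7 cm

1.3 × 260 × 2.8×10⁻⁴ = 0.09464 m
1.8×10⁻⁴ × 0.34 × 690 = 0.042228 m
Δh = 0.09464 + 0.042228 = 0.136868 m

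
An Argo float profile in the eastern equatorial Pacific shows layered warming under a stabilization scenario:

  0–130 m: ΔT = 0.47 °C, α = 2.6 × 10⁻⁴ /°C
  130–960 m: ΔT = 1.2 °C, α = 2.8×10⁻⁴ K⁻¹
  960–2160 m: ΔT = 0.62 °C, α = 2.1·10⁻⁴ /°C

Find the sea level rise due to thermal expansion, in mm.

Layer 1: 130 × 0.47 × 2.6×10⁻⁴ = 0.015886 m
2.8×10⁻⁴ × 1.2 × 830 = 0.27888 m
Layer 3: 2.1×10⁻⁴ × 1200 × 0.62 = 0.15624 m
Δh = 0.015886 + 0.27888 + 0.15624 = 0.451006 m

451 mm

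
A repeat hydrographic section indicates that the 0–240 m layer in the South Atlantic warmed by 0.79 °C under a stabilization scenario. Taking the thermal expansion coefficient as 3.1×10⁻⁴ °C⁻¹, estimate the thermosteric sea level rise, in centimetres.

Δh = αΔT·H = 3.1×10⁻⁴ × 0.79 × 240 = 0.058776 m

about 5.88 cm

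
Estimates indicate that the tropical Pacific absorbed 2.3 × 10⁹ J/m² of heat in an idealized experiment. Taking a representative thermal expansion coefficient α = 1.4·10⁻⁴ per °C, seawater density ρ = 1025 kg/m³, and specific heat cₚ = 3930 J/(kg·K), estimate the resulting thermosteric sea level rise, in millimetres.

Δh = αQ/(ρcₚ) = 1.4×10⁻⁴ × 2.3×10⁹ / (1025 × 3930) ≈ 0.079935 m

79.9 mm of thermosteric rise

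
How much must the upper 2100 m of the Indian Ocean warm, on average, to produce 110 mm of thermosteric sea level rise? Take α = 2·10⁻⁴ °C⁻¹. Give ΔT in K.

0.262 K

ΔT = Δh/(αH) = 0.11 / (2×10⁻⁴ × 2100) ≈ 0.2619 K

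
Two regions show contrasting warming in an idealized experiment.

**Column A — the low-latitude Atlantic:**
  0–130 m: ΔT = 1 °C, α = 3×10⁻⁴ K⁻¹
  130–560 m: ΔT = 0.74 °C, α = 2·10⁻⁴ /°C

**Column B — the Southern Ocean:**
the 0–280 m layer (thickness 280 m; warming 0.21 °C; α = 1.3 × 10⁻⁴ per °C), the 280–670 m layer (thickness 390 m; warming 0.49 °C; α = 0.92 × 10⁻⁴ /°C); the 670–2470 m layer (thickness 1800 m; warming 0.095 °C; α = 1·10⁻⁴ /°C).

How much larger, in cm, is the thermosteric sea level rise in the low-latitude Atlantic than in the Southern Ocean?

A 0–130 m: 130 × 3×10⁻⁴ × 1 = 0.03900 m
A Layer 2: 430 × 2×10⁻⁴ × 0.74 = 0.06364 m
A total: 0.10264 m
B 0.21 × 1.3×10⁻⁴ × 280 = 0.007644 m
B Layer 2: 390 × 0.49 × 0.92×10⁻⁴ = 0.0175812 m
B 1×10⁻⁴ × 0.095 × 1800 = 0.01710 m
B total: 0.0423252 m
Difference: 0.10264 − 0.0423252 = 0.0603148 m

6.03 cm larger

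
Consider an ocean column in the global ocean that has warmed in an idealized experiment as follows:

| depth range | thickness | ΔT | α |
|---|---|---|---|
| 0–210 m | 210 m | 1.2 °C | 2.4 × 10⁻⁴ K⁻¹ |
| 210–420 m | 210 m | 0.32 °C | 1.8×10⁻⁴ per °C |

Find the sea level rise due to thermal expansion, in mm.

Layer 1: 1.2 × 2.4×10⁻⁴ × 210 = 0.06048 m
Layer 2: 210 × 0.32 × 1.8×10⁻⁴ = 0.012096 m
Δh = 0.06048 + 0.012096 = 0.072576 m ≈ 72.6 mm

Δh ≈ 72.6 mm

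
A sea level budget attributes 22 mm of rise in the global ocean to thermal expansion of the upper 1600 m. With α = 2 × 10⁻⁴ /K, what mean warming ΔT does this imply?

about 0.0688 °C

ΔT = Δh/(αH) = 0.022 / (2×10⁻⁴ × 1600) = 0.06875 °C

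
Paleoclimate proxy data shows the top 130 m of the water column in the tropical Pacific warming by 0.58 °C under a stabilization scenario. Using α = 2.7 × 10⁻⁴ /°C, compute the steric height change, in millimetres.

Δh = αΔT·H = 2.7×10⁻⁴ × 0.58 × 130 = 0.020358 m

20 mm of thermosteric rise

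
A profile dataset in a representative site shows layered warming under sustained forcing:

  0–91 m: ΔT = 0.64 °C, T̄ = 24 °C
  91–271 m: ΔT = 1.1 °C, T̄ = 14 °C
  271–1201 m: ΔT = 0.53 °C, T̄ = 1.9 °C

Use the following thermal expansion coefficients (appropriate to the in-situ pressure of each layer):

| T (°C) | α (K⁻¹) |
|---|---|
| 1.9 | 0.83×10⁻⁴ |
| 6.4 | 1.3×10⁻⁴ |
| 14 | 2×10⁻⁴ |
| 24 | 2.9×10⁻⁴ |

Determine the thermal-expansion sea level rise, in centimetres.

Layer 1 at 24 °C → α = 2.9×10⁻⁴ K⁻¹
Layer 2 at 14 °C → α = 2×10⁻⁴ K⁻¹
Layer 3 at 1.9 °C → α = 0.83×10⁻⁴ K⁻¹
2.9×10⁻⁴ × 91 × 0.64 = 0.0168896 m
91–271 m: 2×10⁻⁴ × 1.1 × 180 = 0.03960 m
Layer 3: 0.53 × 0.83×10⁻⁴ × 930 = 0.0409107 m
Δh = 0.0168896 + 0.03960 + 0.0409107 = 0.0974003 m

Δh ≈ 9.74 cm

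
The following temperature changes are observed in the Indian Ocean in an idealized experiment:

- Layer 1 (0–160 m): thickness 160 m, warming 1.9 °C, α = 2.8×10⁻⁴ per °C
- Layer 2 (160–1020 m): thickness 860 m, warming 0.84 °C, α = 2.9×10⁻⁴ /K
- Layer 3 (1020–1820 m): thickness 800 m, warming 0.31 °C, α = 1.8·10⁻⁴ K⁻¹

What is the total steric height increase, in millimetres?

0–160 m: 2.8×10⁻⁴ × 160 × 1.9 = 0.08512 m
160–1020 m: 860 × 2.9×10⁻⁴ × 0.84 = 0.209496 m
1020–1820 m: 0.31 × 1.8×10⁻⁴ × 800 = 0.04464 m
Δh = 0.08512 + 0.209496 + 0.04464 = 0.339256 m ≈ 339 mm

Δh = 339 mm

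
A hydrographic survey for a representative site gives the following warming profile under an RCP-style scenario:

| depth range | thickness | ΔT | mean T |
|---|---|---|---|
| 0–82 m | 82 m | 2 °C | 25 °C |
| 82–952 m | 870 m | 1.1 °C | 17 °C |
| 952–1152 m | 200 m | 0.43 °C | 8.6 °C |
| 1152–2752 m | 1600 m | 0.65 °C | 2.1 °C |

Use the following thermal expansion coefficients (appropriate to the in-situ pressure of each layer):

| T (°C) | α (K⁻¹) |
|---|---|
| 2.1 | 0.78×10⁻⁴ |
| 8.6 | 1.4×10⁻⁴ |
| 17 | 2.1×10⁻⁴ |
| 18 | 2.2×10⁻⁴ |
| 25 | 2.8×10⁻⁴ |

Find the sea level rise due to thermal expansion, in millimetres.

340 mm of thermosteric rise

Layer 1 at 25 °C → α = 2.8×10⁻⁴ K⁻¹
Layer 2 at 17 °C → α = 2.1×10⁻⁴ K⁻¹
Layer 3 at 8.6 °C → α = 1.4×10⁻⁴ K⁻¹
Layer 4 at 2.1 °C → α = 0.78×10⁻⁴ K⁻¹
2 × 82 × 2.8×10⁻⁴ = 0.04592 m
1.1 × 870 × 2.1×10⁻⁴ = 0.20097 m
952–1152 m: 0.43 × 1.4×10⁻⁴ × 200 = 0.01204 m
0.78×10⁻⁴ × 1600 × 0.65 = 0.08112 m
Δh = 0.04592 + 0.20097 + 0.01204 + 0.08112 = 0.34005 m ≈ 340 mm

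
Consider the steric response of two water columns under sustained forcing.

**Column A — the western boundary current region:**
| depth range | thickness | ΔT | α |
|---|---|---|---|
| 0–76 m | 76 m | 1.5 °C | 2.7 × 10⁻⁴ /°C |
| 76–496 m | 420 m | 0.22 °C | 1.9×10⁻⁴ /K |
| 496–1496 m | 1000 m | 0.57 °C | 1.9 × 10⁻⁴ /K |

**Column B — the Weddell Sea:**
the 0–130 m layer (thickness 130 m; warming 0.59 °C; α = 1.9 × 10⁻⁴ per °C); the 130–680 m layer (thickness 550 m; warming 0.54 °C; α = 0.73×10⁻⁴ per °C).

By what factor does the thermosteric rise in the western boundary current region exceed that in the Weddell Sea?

A 0–76 m: 1.5 × 76 × 2.7×10⁻⁴ = 0.03078 m
A Layer 2: 1.9×10⁻⁴ × 0.22 × 420 = 0.017556 m
A 1000 × 1.9×10⁻⁴ × 0.57 = 0.10830 m
A total: 0.156636 m
B Layer 1: 0.59 × 130 × 1.9×10⁻⁴ = 0.014573 m
B 0.54 × 0.73×10⁻⁴ × 550 = 0.021681 m
B total: 0.036254 m
Ratio: 0.156636 / 0.036254 ≈ 4.321

a factor of 4.32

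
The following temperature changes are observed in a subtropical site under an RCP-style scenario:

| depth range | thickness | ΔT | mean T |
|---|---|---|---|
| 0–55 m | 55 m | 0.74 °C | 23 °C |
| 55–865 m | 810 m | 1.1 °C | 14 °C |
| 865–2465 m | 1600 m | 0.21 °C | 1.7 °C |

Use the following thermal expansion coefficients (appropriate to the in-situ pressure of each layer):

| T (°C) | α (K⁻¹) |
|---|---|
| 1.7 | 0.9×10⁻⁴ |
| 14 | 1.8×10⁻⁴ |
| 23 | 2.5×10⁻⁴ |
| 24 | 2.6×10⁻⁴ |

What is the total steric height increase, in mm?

Layer 1 at 23 °C → α = 2.5×10⁻⁴ K⁻¹
Layer 2 at 14 °C → α = 1.8×10⁻⁴ K⁻¹
Layer 3 at 1.7 °C → α = 0.9×10⁻⁴ K⁻¹
55 × 2.5×10⁻⁴ × 0.74 = 0.010175 m
55–865 m: 1.1 × 1.8×10⁻⁴ × 810 = 0.16038 m
0.21 × 1600 × 0.9×10⁻⁴ = 0.03024 m
Δh = 0.010175 + 0.16038 + 0.03024 = 0.200795 m ≈ 201 mm

201 mm of thermosteric rise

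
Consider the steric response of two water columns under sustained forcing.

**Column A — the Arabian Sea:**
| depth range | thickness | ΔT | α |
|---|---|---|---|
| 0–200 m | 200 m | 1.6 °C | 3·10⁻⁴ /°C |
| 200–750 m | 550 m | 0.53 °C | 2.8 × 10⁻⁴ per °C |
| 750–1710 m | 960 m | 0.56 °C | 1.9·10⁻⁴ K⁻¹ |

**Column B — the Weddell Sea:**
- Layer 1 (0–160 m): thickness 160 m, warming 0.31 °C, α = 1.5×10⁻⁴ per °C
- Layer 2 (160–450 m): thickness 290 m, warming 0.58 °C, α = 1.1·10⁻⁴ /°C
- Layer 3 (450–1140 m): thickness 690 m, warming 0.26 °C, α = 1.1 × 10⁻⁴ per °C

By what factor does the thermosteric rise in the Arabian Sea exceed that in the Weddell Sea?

6.1

A Layer 1: 200 × 3×10⁻⁴ × 1.6 = 0.09600 m
A 200–750 m: 0.53 × 2.8×10⁻⁴ × 550 = 0.08162 m
A 750–1710 m: 1.9×10⁻⁴ × 960 × 0.56 = 0.102144 m
A total: 0.279764 m
B 0–160 m: 0.31 × 160 × 1.5×10⁻⁴ = 0.00744 m
B Layer 2: 0.58 × 290 × 1.1×10⁻⁴ = 0.018502 m
B Layer 3: 1.1×10⁻⁴ × 690 × 0.26 = 0.019734 m
B total: 0.045676 m
Ratio: 0.279764 / 0.045676 ≈ 6.125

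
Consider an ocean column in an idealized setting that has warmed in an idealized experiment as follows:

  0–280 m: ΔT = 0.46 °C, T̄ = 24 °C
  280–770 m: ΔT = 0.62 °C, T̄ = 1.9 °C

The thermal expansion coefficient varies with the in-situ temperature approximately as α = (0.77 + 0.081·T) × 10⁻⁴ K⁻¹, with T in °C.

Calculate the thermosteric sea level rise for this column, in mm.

Δh ≈ 63.0 mm

Layer 1: α = (0.77 + 0.081×24)×10⁻⁴ = 2.714×10⁻⁴ K⁻¹
Layer 2: α = (0.77 + 0.081×1.9)×10⁻⁴ = 0.9239×10⁻⁴ K⁻¹
0–280 m: 0.46 × 2.714×10⁻⁴ × 280 = 0.03495632 m
280–770 m: 0.9239×10⁻⁴ × 0.62 × 490 = 0.028068082 m
Δh = 0.03495632 + 0.028068082 = 0.063024402 m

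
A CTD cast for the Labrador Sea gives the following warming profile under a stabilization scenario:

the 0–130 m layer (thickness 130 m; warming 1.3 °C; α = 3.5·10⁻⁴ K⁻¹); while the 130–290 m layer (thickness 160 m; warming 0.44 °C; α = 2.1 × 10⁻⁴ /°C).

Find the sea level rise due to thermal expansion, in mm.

Δh ≈ 73.9 mm

0–130 m: 1.3 × 3.5×10⁻⁴ × 130 = 0.05915 m
160 × 0.44 × 2.1×10⁻⁴ = 0.014784 m
Δh = 0.05915 + 0.014784 = 0.073934 m ≈ 73.9 mm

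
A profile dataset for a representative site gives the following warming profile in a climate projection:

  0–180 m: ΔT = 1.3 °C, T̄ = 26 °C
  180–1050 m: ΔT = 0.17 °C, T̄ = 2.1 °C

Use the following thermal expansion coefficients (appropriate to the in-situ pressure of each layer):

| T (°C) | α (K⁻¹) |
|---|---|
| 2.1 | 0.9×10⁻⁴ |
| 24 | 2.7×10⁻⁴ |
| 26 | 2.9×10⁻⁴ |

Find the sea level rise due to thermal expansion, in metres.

0.081 m of thermosteric rise

Layer 1 at 26 °C → α = 2.9×10⁻⁴ K⁻¹
Layer 2 at 2.1 °C → α = 0.9×10⁻⁴ K⁻¹
180 × 2.9×10⁻⁴ × 1.3 = 0.06786 m
180–1050 m: 870 × 0.17 × 0.9×10⁻⁴ = 0.013311 m
Δh = 0.06786 + 0.013311 = 0.081171 m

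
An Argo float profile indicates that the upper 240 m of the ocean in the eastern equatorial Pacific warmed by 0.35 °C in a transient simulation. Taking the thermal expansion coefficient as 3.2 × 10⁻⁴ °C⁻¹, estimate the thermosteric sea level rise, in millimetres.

27 mm of thermosteric rise

Δh = αΔT·H = 3.2×10⁻⁴ × 0.35 × 240 = 0.02688 m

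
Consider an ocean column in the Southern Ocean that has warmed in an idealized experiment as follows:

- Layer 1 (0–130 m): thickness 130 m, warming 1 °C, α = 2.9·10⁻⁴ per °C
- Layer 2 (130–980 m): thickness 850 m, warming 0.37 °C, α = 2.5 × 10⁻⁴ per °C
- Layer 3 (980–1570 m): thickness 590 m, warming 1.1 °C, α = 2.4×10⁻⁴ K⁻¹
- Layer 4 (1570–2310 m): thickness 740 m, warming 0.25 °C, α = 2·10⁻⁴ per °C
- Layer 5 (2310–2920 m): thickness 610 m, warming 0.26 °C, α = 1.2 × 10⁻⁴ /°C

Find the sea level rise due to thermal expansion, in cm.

about 32.8 cm

130 × 2.9×10⁻⁴ × 1 = 0.03770 m
130–980 m: 850 × 0.37 × 2.5×10⁻⁴ = 0.078625 m
2.4×10⁻⁴ × 590 × 1.1 = 0.15576 m
740 × 0.25 × 2×10⁻⁴ = 0.03700 m
1.2×10⁻⁴ × 0.26 × 610 = 0.019032 m
Δh = 0.03770 + 0.078625 + 0.15576 + 0.03700 + 0.019032 = 0.328117 m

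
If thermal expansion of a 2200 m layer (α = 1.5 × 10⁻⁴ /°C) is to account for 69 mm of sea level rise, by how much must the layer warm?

about 0.21 K

ΔT = Δh/(αH) = 0.069 / (1.5×10⁻⁴ × 2200) ≈ 0.2091 K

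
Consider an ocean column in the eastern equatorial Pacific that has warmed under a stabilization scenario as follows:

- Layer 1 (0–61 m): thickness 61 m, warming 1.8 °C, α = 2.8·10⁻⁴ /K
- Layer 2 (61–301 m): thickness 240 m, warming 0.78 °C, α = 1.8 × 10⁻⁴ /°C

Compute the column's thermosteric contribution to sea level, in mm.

Δh = 64.4 mm

61 × 2.8×10⁻⁴ × 1.8 = 0.030744 m
1.8×10⁻⁴ × 0.78 × 240 = 0.033696 m
Δh = 0.030744 + 0.033696 = 0.06444 m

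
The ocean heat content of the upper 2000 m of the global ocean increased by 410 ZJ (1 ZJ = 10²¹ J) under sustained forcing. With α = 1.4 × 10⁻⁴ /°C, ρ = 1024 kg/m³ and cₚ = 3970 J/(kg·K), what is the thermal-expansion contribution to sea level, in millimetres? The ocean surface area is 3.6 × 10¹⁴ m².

Per unit area: Q = 410×10²¹ / (3.6×10¹⁴) ≈ 1.139×10⁹ J/m²
Δh = αQ/(ρcₚ) = 1.4×10⁻⁴ × 1.139×10⁹ / (1024 × 3970) ≈ 0.039225 m

Δh = 39 mm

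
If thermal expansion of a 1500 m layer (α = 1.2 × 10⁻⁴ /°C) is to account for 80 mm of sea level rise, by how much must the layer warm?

ΔT = Δh/(αH) = 0.08 / (1.2×10⁻⁴ × 1500) ≈ 0.4444 K

ΔT ≈ 0.444 K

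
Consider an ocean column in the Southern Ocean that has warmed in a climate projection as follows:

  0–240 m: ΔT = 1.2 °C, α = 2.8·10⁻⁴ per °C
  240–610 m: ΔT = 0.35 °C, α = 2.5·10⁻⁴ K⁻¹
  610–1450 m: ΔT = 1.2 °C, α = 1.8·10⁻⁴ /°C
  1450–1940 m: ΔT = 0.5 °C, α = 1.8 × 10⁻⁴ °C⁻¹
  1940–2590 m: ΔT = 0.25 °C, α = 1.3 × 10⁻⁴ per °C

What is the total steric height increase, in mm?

0–240 m: 240 × 2.8×10⁻⁴ × 1.2 = 0.08064 m
Layer 2: 2.5×10⁻⁴ × 0.35 × 370 = 0.032375 m
610–1450 m: 1.2 × 1.8×10⁻⁴ × 840 = 0.18144 m
490 × 1.8×10⁻⁴ × 0.5 = 0.04410 m
1940–2590 m: 0.25 × 650 × 1.3×10⁻⁴ = 0.021125 m
Δh = 0.08064 + 0.032375 + 0.18144 + 0.04410 + 0.021125 = 0.35968 m

Δh ≈ 360 mm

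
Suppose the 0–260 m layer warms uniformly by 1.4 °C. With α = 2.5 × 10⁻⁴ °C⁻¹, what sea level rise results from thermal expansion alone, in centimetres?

Δh = 9.10 cm

Δh = αΔT·H = 2.5×10⁻⁴ × 1.4 × 260 = 0.09100 m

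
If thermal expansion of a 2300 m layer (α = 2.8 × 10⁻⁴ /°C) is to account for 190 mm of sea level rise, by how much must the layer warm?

ΔT ≈ 0.30 K

ΔT = Δh/(αH) = 0.19 / (2.8×10⁻⁴ × 2300) ≈ 0.2950 K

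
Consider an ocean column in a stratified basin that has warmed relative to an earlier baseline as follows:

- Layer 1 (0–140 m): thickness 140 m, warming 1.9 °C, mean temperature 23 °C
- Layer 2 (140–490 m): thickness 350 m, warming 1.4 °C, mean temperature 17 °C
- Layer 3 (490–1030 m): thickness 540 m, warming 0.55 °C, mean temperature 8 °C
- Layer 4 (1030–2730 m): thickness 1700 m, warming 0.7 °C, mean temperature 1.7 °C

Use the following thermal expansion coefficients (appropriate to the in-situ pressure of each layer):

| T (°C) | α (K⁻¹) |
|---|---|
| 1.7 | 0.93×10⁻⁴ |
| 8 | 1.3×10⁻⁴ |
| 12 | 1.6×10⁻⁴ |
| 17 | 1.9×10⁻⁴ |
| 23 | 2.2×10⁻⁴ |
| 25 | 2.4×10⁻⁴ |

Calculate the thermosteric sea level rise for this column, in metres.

Layer 1 at 23 °C → α = 2.2×10⁻⁴ K⁻¹
Layer 2 at 17 °C → α = 1.9×10⁻⁴ K⁻¹
Layer 3 at 8 °C → α = 1.3×10⁻⁴ K⁻¹
Layer 4 at 1.7 °C → α = 0.93×10⁻⁴ K⁻¹
0–140 m: 2.2×10⁻⁴ × 140 × 1.9 = 0.05852 m
140–490 m: 350 × 1.9×10⁻⁴ × 1.4 = 0.09310 m
1.3×10⁻⁴ × 0.55 × 540 = 0.03861 m
Layer 4: 0.93×10⁻⁴ × 0.7 × 1700 = 0.11067 m
Δh = 0.05852 + 0.09310 + 0.03861 + 0.11067 = 0.30090 m ≈ 0.301 m

Δh ≈ 0.301 m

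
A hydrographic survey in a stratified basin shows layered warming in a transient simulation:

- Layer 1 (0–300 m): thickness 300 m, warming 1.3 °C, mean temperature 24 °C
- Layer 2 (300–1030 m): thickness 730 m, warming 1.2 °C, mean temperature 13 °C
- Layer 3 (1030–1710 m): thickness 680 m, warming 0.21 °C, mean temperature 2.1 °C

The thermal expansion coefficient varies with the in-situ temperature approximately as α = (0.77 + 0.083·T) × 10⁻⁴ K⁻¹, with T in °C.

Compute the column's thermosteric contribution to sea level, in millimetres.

Layer 1: α = (0.77 + 0.083×24)×10⁻⁴ = 2.762×10⁻⁴ K⁻¹
Layer 2: α = (0.77 + 0.083×13)×10⁻⁴ = 1.849×10⁻⁴ K⁻¹
Layer 3: α = (0.77 + 0.083×2.1)×10⁻⁴ = 0.9443×10⁻⁴ K⁻¹
300 × 1.3 × 2.762×10⁻⁴ = 0.107718 m
300–1030 m: 730 × 1.2 × 1.849×10⁻⁴ = 0.1619724 m
0.21 × 0.9443×10⁻⁴ × 680 = 0.013484604 m
Δh = 0.107718 + 0.1619724 + 0.013484604 = 0.283175004 m

about 280 mm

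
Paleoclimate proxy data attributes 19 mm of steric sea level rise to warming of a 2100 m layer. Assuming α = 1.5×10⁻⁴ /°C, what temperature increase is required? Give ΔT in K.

about 0.060 K

ΔT = Δh/(αH) = 0.019 / (1.5×10⁻⁴ × 2100) ≈ 0.06032 K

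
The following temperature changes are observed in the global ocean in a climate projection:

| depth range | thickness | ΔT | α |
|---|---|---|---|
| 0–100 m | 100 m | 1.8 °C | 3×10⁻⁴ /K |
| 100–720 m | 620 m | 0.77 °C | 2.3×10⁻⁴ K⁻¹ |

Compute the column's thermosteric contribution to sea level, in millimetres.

1.8 × 100 × 3×10⁻⁴ = 0.05400 m
100–720 m: 2.3×10⁻⁴ × 0.77 × 620 = 0.109802 m
Δh = 0.05400 + 0.109802 = 0.163802 m ≈ 164 mm

164 mm of thermosteric rise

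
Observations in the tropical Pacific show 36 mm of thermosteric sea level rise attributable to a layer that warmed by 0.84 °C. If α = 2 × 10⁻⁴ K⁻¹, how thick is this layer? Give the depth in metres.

about 210 m

H = Δh/(αΔT) = 0.036 / (2×10⁻⁴ × 0.84) ≈ 214.3 m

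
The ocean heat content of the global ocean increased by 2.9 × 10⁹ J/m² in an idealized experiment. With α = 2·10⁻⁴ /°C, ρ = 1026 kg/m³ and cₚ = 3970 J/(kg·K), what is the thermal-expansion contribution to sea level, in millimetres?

Δh ≈ 140 mm

Δh = αQ/(ρcₚ) = 2×10⁻⁴ × 2.9×10⁹ / (1026 × 3970) ≈ 0.14239 m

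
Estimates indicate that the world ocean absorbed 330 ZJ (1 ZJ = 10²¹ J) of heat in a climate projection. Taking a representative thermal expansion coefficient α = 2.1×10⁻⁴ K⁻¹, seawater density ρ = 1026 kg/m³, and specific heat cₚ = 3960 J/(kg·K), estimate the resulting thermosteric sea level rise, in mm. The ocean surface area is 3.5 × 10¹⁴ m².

Per unit area: Q = 330×10²¹ / (3.5×10¹⁴) ≈ 9.429×10⁸ J/m²
Δh = αQ/(ρcₚ) = 2.1×10⁻⁴ × 9.429×10⁸ / (1026 × 3960) ≈ 0.048735 m

48.7 mm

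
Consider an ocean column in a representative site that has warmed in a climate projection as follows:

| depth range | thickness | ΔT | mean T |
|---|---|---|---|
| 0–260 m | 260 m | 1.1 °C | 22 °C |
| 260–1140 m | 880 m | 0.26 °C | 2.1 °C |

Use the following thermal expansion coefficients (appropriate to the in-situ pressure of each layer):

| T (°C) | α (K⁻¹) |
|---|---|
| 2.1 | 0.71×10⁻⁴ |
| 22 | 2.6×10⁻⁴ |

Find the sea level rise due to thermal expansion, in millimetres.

90.6 mm of thermosteric rise

Layer 1 at 22 °C → α = 2.6×10⁻⁴ K⁻¹
Layer 2 at 2.1 °C → α = 0.71×10⁻⁴ K⁻¹
1.1 × 260 × 2.6×10⁻⁴ = 0.07436 m
Layer 2: 0.71×10⁻⁴ × 0.26 × 880 = 0.0162448 m
Δh = 0.07436 + 0.0162448 = 0.0906048 m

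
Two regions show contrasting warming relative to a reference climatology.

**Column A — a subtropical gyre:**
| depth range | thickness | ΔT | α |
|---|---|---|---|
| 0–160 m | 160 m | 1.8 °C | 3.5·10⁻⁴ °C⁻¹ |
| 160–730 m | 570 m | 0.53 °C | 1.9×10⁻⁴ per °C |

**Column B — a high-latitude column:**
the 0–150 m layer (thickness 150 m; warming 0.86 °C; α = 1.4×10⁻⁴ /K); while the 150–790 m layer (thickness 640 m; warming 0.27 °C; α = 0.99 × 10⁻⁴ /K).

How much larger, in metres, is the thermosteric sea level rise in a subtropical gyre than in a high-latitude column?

Δh_A − Δh_B ≈ 0.123 m

A 160 × 1.8 × 3.5×10⁻⁴ = 0.10080 m
A 160–730 m: 1.9×10⁻⁴ × 570 × 0.53 = 0.057399 m
A total: 0.158199 m
B 0–150 m: 1.4×10⁻⁴ × 0.86 × 150 = 0.01806 m
B Layer 2: 0.27 × 640 × 0.99×10⁻⁴ = 0.0171072 m
B total: 0.0351672 m
Difference: 0.158199 − 0.0351672 = 0.1230318 m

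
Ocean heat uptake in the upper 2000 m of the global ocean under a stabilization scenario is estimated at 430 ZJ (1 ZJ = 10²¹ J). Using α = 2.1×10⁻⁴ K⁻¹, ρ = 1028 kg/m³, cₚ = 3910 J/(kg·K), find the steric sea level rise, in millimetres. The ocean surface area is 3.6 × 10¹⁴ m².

Δh ≈ 62 mm

Per unit area: Q = 430×10²¹ / (3.6×10¹⁴) ≈ 1.194×10⁹ J/m²
Δh = αQ/(ρcₚ) = 2.1×10⁻⁴ × 1.194×10⁹ / (1028 × 3910) ≈ 0.062381 m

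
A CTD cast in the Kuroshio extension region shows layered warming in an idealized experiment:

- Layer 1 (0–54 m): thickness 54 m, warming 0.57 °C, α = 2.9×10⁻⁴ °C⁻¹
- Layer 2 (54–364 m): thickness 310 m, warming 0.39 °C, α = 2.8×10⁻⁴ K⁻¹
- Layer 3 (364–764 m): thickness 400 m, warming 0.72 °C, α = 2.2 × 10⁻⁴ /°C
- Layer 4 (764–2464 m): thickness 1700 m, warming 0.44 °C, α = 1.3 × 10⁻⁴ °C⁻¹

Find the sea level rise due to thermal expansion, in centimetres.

Δh ≈ 20 cm

0–54 m: 2.9×10⁻⁴ × 0.57 × 54 = 0.0089262 m
2.8×10⁻⁴ × 0.39 × 310 = 0.033852 m
400 × 2.2×10⁻⁴ × 0.72 = 0.06336 m
764–2464 m: 0.44 × 1700 × 1.3×10⁻⁴ = 0.09724 m
Δh = 0.0089262 + 0.033852 + 0.06336 + 0.09724 = 0.2033782 m ≈ 20 cm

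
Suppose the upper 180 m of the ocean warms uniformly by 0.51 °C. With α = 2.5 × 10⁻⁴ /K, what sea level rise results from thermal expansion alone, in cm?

Δh = αΔT·H = 2.5×10⁻⁴ × 0.51 × 180 = 0.02295 m

Δh ≈ 2.3 cm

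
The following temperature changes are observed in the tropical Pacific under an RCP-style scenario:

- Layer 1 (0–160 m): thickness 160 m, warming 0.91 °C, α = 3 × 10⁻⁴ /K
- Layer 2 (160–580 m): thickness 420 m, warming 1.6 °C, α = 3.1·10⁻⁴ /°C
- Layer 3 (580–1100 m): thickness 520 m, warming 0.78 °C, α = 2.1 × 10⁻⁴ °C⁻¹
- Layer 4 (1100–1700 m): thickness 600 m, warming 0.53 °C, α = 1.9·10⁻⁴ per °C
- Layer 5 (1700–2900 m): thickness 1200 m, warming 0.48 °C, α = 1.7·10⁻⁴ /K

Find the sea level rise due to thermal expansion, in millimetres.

3×10⁻⁴ × 0.91 × 160 = 0.04368 m
Layer 2: 420 × 1.6 × 3.1×10⁻⁴ = 0.20832 m
580–1100 m: 520 × 2.1×10⁻⁴ × 0.78 = 0.085176 m
Layer 4: 600 × 1.9×10⁻⁴ × 0.53 = 0.06042 m
1700–2900 m: 1.7×10⁻⁴ × 1200 × 0.48 = 0.09792 m
Δh = 0.04368 + 0.20832 + 0.085176 + 0.06042 + 0.09792 = 0.495516 m ≈ 500 mm

Δh = 500 mm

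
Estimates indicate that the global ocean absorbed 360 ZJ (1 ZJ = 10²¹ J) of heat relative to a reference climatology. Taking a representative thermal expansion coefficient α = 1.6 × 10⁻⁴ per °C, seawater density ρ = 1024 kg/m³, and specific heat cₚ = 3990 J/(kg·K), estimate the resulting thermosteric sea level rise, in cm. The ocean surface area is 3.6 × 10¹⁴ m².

Δh ≈ 3.9 cm

Per unit area: Q = 360×10²¹ / (3.6×10¹⁴) = 1×10⁹ J/m²
Δh = αQ/(ρcₚ) = 1.6×10⁻⁴ × 1×10⁹ / (1024 × 3990) ≈ 0.03916 m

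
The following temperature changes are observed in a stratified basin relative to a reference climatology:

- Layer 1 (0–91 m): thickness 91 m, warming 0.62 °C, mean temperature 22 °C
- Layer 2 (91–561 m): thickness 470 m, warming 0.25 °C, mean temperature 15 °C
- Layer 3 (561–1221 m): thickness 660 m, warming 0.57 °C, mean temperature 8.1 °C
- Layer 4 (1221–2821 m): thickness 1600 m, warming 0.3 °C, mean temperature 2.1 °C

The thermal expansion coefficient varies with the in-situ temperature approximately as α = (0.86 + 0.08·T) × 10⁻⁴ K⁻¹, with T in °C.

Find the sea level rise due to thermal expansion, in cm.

Δh = 14.5 cm

Layer 1: α = (0.86 + 0.08×22)×10⁻⁴ = 2.62×10⁻⁴ K⁻¹
Layer 2: α = (0.86 + 0.08×15)×10⁻⁴ = 2.06×10⁻⁴ K⁻¹
Layer 3: α = (0.86 + 0.08×8.1)×10⁻⁴ = 1.508×10⁻⁴ K⁻¹
Layer 4: α = (0.86 + 0.08×2.1)×10⁻⁴ = 1.028×10⁻⁴ K⁻¹
0–91 m: 0.62 × 2.62×10⁻⁴ × 91 = 0.01478204 m
2.06×10⁻⁴ × 0.25 × 470 = 0.024205 m
Layer 3: 0.57 × 660 × 1.508×10⁻⁴ = 0.05673096 m
Layer 4: 1600 × 1.028×10⁻⁴ × 0.3 = 0.049344 m
Δh = 0.01478204 + 0.024205 + 0.05673096 + 0.049344 = 0.145062 m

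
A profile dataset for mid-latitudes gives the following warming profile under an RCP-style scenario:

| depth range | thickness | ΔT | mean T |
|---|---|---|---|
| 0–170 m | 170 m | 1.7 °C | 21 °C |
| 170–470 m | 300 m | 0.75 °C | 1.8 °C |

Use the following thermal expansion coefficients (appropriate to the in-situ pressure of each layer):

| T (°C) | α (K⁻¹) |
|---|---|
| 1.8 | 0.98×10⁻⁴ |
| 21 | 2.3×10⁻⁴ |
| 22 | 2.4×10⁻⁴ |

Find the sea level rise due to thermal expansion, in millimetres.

Layer 1 at 21 °C → α = 2.3×10⁻⁴ K⁻¹
Layer 2 at 1.8 °C → α = 0.98×10⁻⁴ K⁻¹
170 × 2.3×10⁻⁴ × 1.7 = 0.06647 m
300 × 0.98×10⁻⁴ × 0.75 = 0.02205 m
Δh = 0.06647 + 0.02205 = 0.08852 m ≈ 88.5 mm

Δh ≈ 88.5 mm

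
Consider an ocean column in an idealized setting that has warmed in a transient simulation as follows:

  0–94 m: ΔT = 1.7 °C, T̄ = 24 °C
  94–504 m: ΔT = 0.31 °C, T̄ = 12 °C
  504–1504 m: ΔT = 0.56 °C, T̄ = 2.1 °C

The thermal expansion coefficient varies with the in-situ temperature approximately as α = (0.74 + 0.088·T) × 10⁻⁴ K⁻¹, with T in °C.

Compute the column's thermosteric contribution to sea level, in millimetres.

about 120 mm

Layer 1: α = (0.74 + 0.088×24)×10⁻⁴ = 2.852×10⁻⁴ K⁻¹
Layer 2: α = (0.74 + 0.088×12)×10⁻⁴ = 1.796×10⁻⁴ K⁻¹
Layer 3: α = (0.74 + 0.088×2.1)×10⁻⁴ = 0.9248×10⁻⁴ K⁻¹
Layer 1: 94 × 1.7 × 2.852×10⁻⁴ = 0.04557496 m
1.796×10⁻⁴ × 410 × 0.31 = 0.02282716 m
504–1504 m: 1000 × 0.56 × 0.9248×10⁻⁴ = 0.0517888 m
Δh = 0.04557496 + 0.02282716 + 0.0517888 = 0.12019092 m ≈ 120 mm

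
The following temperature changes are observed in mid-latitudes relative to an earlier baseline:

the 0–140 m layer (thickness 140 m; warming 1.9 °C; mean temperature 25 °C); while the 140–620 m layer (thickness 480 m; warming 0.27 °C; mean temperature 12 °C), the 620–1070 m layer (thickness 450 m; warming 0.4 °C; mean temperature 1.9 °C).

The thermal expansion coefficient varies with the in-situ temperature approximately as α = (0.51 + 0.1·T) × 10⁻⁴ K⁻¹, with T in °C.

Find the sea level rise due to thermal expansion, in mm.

Δh ≈ 110 mm

Layer 1: α = (0.51 + 0.1×25)×10⁻⁴ = 3.01×10⁻⁴ K⁻¹
Layer 2: α = (0.51 + 0.1×12)×10⁻⁴ = 1.71×10⁻⁴ K⁻¹
Layer 3: α = (0.51 + 0.1×1.9)×10⁻⁴ = 0.7×10⁻⁴ K⁻¹
3.01×10⁻⁴ × 140 × 1.9 = 0.080066 m
140–620 m: 1.71×10⁻⁴ × 480 × 0.27 = 0.0221616 m
620–1070 m: 0.4 × 0.7×10⁻⁴ × 450 = 0.01260 m
Δh = 0.080066 + 0.0221616 + 0.01260 = 0.1148276 m ≈ 110 mm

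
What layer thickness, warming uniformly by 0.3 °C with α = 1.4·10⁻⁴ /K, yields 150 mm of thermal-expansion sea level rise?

H = Δh/(αΔT) = 0.15 / (1.4×10⁻⁴ × 0.3) ≈ 3571 m

H ≈ 3600 m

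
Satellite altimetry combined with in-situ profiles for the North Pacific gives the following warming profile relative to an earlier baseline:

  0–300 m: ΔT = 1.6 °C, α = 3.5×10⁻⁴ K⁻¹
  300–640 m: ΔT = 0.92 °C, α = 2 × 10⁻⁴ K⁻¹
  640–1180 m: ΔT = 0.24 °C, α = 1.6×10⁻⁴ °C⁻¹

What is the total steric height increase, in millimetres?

0–300 m: 1.6 × 3.5×10⁻⁴ × 300 = 0.16800 m
Layer 2: 0.92 × 2×10⁻⁴ × 340 = 0.06256 m
1.6×10⁻⁴ × 540 × 0.24 = 0.020736 m
Δh = 0.16800 + 0.06256 + 0.020736 = 0.251296 m

Δh ≈ 251 mm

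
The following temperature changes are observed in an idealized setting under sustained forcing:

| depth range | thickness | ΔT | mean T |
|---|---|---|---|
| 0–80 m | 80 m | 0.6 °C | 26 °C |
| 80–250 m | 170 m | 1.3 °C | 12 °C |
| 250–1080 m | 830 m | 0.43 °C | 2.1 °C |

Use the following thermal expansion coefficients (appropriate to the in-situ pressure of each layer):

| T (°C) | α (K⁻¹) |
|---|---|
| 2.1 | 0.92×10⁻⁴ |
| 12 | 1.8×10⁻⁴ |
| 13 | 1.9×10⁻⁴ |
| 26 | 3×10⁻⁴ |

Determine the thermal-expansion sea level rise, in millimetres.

87 mm

Layer 1 at 26 °C → α = 3×10⁻⁴ K⁻¹
Layer 2 at 12 °C → α = 1.8×10⁻⁴ K⁻¹
Layer 3 at 2.1 °C → α = 0.92×10⁻⁴ K⁻¹
0–80 m: 3×10⁻⁴ × 80 × 0.6 = 0.01440 m
1.3 × 1.8×10⁻⁴ × 170 = 0.03978 m
250–1080 m: 830 × 0.92×10⁻⁴ × 0.43 = 0.0328348 m
Δh = 0.01440 + 0.03978 + 0.0328348 = 0.0870148 m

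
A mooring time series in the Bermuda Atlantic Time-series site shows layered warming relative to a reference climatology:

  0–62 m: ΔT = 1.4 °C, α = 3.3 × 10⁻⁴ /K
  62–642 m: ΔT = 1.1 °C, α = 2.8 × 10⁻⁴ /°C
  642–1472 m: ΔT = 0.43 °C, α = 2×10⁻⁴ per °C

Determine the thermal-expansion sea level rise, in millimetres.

Layer 1: 62 × 1.4 × 3.3×10⁻⁴ = 0.028644 m
Layer 2: 580 × 2.8×10⁻⁴ × 1.1 = 0.17864 m
0.43 × 830 × 2×10⁻⁴ = 0.07138 m
Δh = 0.028644 + 0.17864 + 0.07138 = 0.278664 m

279 mm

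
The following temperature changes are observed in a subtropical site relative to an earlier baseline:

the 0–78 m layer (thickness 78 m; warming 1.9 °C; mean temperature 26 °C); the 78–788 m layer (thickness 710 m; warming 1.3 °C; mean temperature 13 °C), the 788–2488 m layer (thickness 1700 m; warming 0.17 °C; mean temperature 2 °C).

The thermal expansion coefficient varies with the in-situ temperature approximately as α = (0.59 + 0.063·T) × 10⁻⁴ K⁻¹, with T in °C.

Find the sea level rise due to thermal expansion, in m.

Layer 1: α = (0.59 + 0.063×26)×10⁻⁴ = 2.228×10⁻⁴ K⁻¹
Layer 2: α = (0.59 + 0.063×13)×10⁻⁴ = 1.409×10⁻⁴ K⁻¹
Layer 3: α = (0.59 + 0.063×2)×10⁻⁴ = 0.716×10⁻⁴ K⁻¹
0–78 m: 1.9 × 2.228×10⁻⁴ × 78 = 0.03301896 m
78–788 m: 1.3 × 710 × 1.409×10⁻⁴ = 0.1300507 m
1700 × 0.716×10⁻⁴ × 0.17 = 0.0206924 m
Δh = 0.03301896 + 0.1300507 + 0.0206924 = 0.18376206 m

0.18 m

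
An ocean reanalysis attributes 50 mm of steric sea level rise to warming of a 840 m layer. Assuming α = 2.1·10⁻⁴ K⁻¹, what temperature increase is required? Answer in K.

ΔT ≈ 0.283 K

ΔT = Δh/(αH) = 0.05 / (2.1×10⁻⁴ × 840) ≈ 0.2834 K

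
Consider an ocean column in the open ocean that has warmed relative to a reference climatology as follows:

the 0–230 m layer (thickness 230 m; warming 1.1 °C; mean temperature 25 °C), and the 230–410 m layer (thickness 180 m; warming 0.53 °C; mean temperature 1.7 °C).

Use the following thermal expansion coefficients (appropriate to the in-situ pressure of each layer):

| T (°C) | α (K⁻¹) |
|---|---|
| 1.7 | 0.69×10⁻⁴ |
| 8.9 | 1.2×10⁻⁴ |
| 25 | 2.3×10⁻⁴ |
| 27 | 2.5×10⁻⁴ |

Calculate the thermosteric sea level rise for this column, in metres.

about 0.0648 m

Layer 1 at 25 °C → α = 2.3×10⁻⁴ K⁻¹
Layer 2 at 1.7 °C → α = 0.69×10⁻⁴ K⁻¹
2.3×10⁻⁴ × 230 × 1.1 = 0.05819 m
Layer 2: 180 × 0.53 × 0.69×10⁻⁴ = 0.0065826 m
Δh = 0.05819 + 0.0065826 = 0.0647726 m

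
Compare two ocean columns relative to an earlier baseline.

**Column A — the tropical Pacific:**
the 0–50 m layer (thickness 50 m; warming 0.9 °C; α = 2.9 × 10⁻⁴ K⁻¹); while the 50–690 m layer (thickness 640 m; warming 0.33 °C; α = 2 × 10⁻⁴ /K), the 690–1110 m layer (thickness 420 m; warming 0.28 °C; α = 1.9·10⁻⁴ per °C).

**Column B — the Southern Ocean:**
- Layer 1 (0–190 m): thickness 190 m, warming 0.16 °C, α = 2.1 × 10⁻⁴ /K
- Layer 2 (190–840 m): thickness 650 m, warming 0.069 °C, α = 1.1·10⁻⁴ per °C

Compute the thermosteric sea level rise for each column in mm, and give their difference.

A Layer 1: 50 × 0.9 × 2.9×10⁻⁴ = 0.01305 m
A Layer 2: 640 × 2×10⁻⁴ × 0.33 = 0.04224 m
A Layer 3: 420 × 0.28 × 1.9×10⁻⁴ = 0.022344 m
A total: 0.077634 m
B Layer 1: 190 × 0.16 × 2.1×10⁻⁴ = 0.006384 m
B 190–840 m: 1.1×10⁻⁴ × 0.069 × 650 = 0.0049335 m
B total: 0.0113175 m
Difference: 0.077634 − 0.0113175 = 0.0663165 m

Δh_A ≈ 77.6 mm, Δh_B ≈ 11.3 mm; difference ≈ 66.3 mm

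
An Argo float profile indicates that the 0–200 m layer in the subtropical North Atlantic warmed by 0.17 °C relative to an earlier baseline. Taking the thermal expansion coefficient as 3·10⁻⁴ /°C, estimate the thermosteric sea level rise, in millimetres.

10.2 mm

Δh = αΔT·H = 3×10⁻⁴ × 0.17 × 200 = 0.01020 m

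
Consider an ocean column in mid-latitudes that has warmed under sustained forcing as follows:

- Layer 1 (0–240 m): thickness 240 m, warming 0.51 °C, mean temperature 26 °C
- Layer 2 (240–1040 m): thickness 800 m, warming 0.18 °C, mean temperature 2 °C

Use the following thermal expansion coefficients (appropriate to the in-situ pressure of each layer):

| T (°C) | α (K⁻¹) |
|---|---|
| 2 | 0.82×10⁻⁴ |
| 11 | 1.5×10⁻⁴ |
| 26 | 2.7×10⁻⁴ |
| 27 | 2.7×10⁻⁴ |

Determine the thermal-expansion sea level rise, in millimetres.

45 mm

Layer 1 at 26 °C → α = 2.7×10⁻⁴ K⁻¹
Layer 2 at 2 °C → α = 0.82×10⁻⁴ K⁻¹
Layer 1: 240 × 0.51 × 2.7×10⁻⁴ = 0.033048 m
800 × 0.82×10⁻⁴ × 0.18 = 0.011808 m
Δh = 0.033048 + 0.011808 = 0.044856 m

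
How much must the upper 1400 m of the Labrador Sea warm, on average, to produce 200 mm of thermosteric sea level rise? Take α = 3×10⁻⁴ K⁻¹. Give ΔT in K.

ΔT = Δh/(αH) = 0.2 / (3×10⁻⁴ × 1400) ≈ 0.4762 K

about 0.476 K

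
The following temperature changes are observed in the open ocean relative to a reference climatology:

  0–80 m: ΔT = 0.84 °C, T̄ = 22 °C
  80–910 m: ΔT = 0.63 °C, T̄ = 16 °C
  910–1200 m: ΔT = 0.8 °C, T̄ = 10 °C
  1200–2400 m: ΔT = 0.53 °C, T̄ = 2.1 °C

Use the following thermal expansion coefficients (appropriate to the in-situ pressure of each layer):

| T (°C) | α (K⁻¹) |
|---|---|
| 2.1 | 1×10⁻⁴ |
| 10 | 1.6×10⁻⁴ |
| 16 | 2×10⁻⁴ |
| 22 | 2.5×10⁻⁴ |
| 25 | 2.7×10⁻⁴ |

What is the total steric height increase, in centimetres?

Δh ≈ 22 cm

Layer 1 at 22 °C → α = 2.5×10⁻⁴ K⁻¹
Layer 2 at 16 °C → α = 2×10⁻⁴ K⁻¹
Layer 3 at 10 °C → α = 1.6×10⁻⁴ K⁻¹
Layer 4 at 2.1 °C → α = 1×10⁻⁴ K⁻¹
0–80 m: 0.84 × 2.5×10⁻⁴ × 80 = 0.01680 m
Layer 2: 0.63 × 830 × 2×10⁻⁴ = 0.10458 m
910–1200 m: 290 × 1.6×10⁻⁴ × 0.8 = 0.03712 m
1200–2400 m: 1200 × 0.53 × 1×10⁻⁴ = 0.06360 m
Δh = 0.01680 + 0.10458 + 0.03712 + 0.06360 = 0.22210 m ≈ 22 cm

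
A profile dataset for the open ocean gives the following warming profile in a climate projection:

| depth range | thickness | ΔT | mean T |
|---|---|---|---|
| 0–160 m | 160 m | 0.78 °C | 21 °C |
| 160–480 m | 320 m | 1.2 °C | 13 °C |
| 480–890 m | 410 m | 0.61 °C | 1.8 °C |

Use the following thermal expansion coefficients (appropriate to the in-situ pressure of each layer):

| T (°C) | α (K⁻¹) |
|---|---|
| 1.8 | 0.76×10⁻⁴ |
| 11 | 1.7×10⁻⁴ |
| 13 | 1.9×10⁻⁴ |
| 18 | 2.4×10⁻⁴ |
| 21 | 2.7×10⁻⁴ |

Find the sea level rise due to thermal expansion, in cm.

Layer 1 at 21 °C → α = 2.7×10⁻⁴ K⁻¹
Layer 2 at 13 °C → α = 1.9×10⁻⁴ K⁻¹
Layer 3 at 1.8 °C → α = 0.76×10⁻⁴ K⁻¹
Layer 1: 2.7×10⁻⁴ × 160 × 0.78 = 0.033696 m
160–480 m: 320 × 1.9×10⁻⁴ × 1.2 = 0.07296 m
0.61 × 410 × 0.76×10⁻⁴ = 0.0190076 m
Δh = 0.033696 + 0.07296 + 0.0190076 = 0.1256636 m ≈ 12.6 cm

12.6 cm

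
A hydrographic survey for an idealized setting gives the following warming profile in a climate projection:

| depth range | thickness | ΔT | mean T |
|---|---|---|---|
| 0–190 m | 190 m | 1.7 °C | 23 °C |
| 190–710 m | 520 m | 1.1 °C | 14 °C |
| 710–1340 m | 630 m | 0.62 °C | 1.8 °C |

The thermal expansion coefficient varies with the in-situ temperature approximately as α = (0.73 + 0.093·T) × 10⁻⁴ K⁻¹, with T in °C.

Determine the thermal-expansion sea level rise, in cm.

Layer 1: α = (0.73 + 0.093×23)×10⁻⁴ = 2.869×10⁻⁴ K⁻¹
Layer 2: α = (0.73 + 0.093×14)×10⁻⁴ = 2.032×10⁻⁴ K⁻¹
Layer 3: α = (0.73 + 0.093×1.8)×10⁻⁴ = 0.8974×10⁻⁴ K⁻¹
1.7 × 190 × 2.869×10⁻⁴ = 0.0926687 m
190–710 m: 520 × 2.032×10⁻⁴ × 1.1 = 0.1162304 m
630 × 0.62 × 0.8974×10⁻⁴ = 0.035052444 m
Δh = 0.0926687 + 0.1162304 + 0.035052444 = 0.243951544 m ≈ 24.4 cm

Δh ≈ 24.4 cm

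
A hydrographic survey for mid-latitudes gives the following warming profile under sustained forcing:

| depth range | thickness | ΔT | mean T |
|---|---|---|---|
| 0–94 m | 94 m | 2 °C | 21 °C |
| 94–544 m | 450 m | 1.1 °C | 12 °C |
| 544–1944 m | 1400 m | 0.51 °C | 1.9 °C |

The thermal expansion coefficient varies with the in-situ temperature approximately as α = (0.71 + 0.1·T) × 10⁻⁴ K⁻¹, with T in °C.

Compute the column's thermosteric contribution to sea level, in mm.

Layer 1: α = (0.71 + 0.1×21)×10⁻⁴ = 2.81×10⁻⁴ K⁻¹
Layer 2: α = (0.71 + 0.1×12)×10⁻⁴ = 1.91×10⁻⁴ K⁻¹
Layer 3: α = (0.71 + 0.1×1.9)×10⁻⁴ = 0.9×10⁻⁴ K⁻¹
Layer 1: 2.81×10⁻⁴ × 2 × 94 = 0.052828 m
Layer 2: 450 × 1.91×10⁻⁴ × 1.1 = 0.094545 m
Layer 3: 0.9×10⁻⁴ × 1400 × 0.51 = 0.06426 m
Δh = 0.052828 + 0.094545 + 0.06426 = 0.211633 m ≈ 212 mm

about 212 mm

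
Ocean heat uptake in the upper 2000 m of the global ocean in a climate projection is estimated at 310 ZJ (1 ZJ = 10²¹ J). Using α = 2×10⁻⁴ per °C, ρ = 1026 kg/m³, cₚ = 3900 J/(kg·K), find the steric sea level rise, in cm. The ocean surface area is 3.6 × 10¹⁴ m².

Per unit area: Q = 310×10²¹ / (3.6×10¹⁴) ≈ 8.611×10⁸ J/m²
Δh = αQ/(ρcₚ) = 2×10⁻⁴ × 8.611×10⁸ / (1026 × 3900) ≈ 0.04304 m

4.30 cm of thermosteric rise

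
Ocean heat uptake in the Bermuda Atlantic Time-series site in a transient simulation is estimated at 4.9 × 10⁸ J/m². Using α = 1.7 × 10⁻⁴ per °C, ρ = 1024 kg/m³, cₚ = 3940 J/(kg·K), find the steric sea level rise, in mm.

21 mm of thermosteric rise

Δh = αQ/(ρcₚ) = 1.7×10⁻⁴ × 4.9×10⁸ / (1024 × 3940) ≈ 0.020647 m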